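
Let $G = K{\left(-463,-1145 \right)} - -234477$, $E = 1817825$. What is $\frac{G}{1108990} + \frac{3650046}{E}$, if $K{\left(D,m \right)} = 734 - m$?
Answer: $\frac{447751835924}{201594974675} \approx 2.221$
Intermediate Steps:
$G = 236356$ ($G = \left(734 - -1145\right) - -234477 = \left(734 + 1145\right) + 234477 = 1879 + 234477 = 236356$)
$\frac{G}{1108990} + \frac{3650046}{E} = \frac{236356}{1108990} + \frac{3650046}{1817825} = 236356 \cdot \frac{1}{1108990} + 3650046 \cdot \frac{1}{1817825} = \frac{118178}{554495} + \frac{3650046}{1817825} = \frac{447751835924}{201594974675}$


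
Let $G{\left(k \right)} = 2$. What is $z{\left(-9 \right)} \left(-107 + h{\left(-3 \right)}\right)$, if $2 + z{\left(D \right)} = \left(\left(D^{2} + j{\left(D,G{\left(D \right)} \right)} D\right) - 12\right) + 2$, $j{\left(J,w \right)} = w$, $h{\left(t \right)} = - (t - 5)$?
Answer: $-5049$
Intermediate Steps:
$h{\left(t \right)} = 5 - t$ ($h{\left(t \right)} = - (-5 + t) = 5 - t$)
$z{\left(D \right)} = -12 + D^{2} + 2 D$ ($z{\left(D \right)} = -2 - \left(10 - D^{2} - 2 D\right) = -2 + \left(\left(-12 + D^{2} + 2 D\right) + 2\right) = -2 + \left(-10 + D^{2} + 2 D\right) = -12 + D^{2} + 2 D$)
$z{\left(-9 \right)} \left(-107 + h{\left(-3 \right)}\right) = \left(-12 + \left(-9\right)^{2} + 2 \left(-9\right)\right) \left(-107 + \left(5 - -3\right)\right) = \left(-12 + 81 - 18\right) \left(-107 + \left(5 + 3\right)\right) = 51 \left(-107 + 8\right) = 51 \left(-99\right) = -5049$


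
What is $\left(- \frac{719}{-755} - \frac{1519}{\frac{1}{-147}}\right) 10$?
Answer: $\frac{337173868}{151} \approx 2.2329 \cdot 10^{6}$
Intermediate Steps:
$\left(- \frac{719}{-755} - \frac{1519}{\frac{1}{-147}}\right) 10 = \left(\left(-719\right) \left(- \frac{1}{755}\right) - \frac{1519}{- \frac{1}{147}}\right) 10 = \left(\frac{719}{755} - -223293\right) 10 = \left(\frac{719}{755} + 223293\right) 10 = \frac{168586934}{755} \cdot 10 = \frac{337173868}{151}$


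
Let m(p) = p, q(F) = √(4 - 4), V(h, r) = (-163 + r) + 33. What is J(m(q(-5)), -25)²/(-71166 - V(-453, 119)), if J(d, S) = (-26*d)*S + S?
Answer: -125/14231 ≈ -0.0087836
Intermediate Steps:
V(h, r) = -130 + r
q(F) = 0 (q(F) = √0 = 0)
J(d, S) = S - 26*S*d (J(d, S) = -26*S*d + S = S - 26*S*d)
J(m(q(-5)), -25)²/(-71166 - V(-453, 119)) = (-25*(1 - 26*0))²/(-71166 - (-130 + 119)) = (-25*(1 + 0))²/(-71166 - 1*(-11)) = (-25*1)²/(-71166 + 11) = (-25)²/(-71155) = 625*(-1/71155) = -125/14231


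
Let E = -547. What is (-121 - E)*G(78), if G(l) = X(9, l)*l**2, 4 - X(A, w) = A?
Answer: -12958920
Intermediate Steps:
X(A, w) = 4 - A
G(l) = -5*l**2 (G(l) = (4 - 1*9)*l**2 = (4 - 9)*l**2 = -5*l**2)
(-121 - E)*G(78) = (-121 - 1*(-547))*(-5*78**2) = (-121 + 547)*(-5*6084) = 426*(-30420) = -12958920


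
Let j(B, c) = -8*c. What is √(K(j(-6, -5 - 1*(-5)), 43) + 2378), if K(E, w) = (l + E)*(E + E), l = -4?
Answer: √2378 ≈ 48.765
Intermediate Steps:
K(E, w) = 2*E*(-4 + E) (K(E, w) = (-4 + E)*(E + E) = (-4 + E)*(2*E) = 2*E*(-4 + E))
√(K(j(-6, -5 - 1*(-5)), 43) + 2378) = √(2*(-8*(-5 - 1*(-5)))*(-4 - 8*(-5 - 1*(-5))) + 2378) = √(2*(-8*(-5 + 5))*(-4 - 8*(-5 + 5)) + 2378) = √(2*(-8*0)*(-4 - 8*0) + 2378) = √(2*0*(-4 + 0) + 2378) = √(2*0*(-4) + 2378) = √(0 + 2378) = √2378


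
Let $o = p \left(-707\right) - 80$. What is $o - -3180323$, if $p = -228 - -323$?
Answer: $3113078$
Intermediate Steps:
$p = 95$ ($p = -228 + 323 = 95$)
$o = -67245$ ($o = 95 \left(-707\right) - 80 = -67165 - 80 = -67245$)
$o - -3180323 = -67245 - -3180323 = -67245 + 3180323 = 3113078$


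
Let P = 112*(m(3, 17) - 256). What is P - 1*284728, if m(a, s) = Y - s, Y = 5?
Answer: -314744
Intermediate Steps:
m(a, s) = 5 - s
P = -30016 (P = 112*((5 - 1*17) - 256) = 112*((5 - 17) - 256) = 112*(-12 - 256) = 112*(-268) = -30016)
P - 1*284728 = -30016 - 1*284728 = -30016 - 284728 = -314744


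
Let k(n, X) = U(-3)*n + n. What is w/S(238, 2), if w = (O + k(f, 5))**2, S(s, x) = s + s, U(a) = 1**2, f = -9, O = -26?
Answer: 484/119 ≈ 4.0672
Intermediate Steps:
U(a) = 1
S(s, x) = 2*s
k(n, X) = 2*n (k(n, X) = 1*n + n = n + n = 2*n)
w = 1936 (w = (-26 + 2*(-9))**2 = (-26 - 18)**2 = (-44)**2 = 1936)
w/S(238, 2) = 1936/((2*238)) = 1936/476 = 1936*(1/476) = 484/119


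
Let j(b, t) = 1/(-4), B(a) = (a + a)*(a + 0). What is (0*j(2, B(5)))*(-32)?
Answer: 0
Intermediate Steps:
B(a) = 2*a² (B(a) = (2*a)*a = 2*a²)
j(b, t) = -¼
(0*j(2, B(5)))*(-32) = (0*(-¼))*(-32) = 0*(-32) = 0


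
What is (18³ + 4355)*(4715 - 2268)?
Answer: 24927589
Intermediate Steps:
(18³ + 4355)*(4715 - 2268) = (5832 + 4355)*2447 = 10187*2447 = 24927589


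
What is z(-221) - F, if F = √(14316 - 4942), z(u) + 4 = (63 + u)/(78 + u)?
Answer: -414/143 - √9374 ≈ -99.714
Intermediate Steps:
z(u) = -4 + (63 + u)/(78 + u)
F = √9374 ≈ 96.819
z(-221) - F = 3*(-83 - 1*(-221))/(78 - 221) - √9374 = 3*(-83 + 221)/(-143) - √9374 = 3*(-1/143)*138 - √9374 = -414/143 - √9374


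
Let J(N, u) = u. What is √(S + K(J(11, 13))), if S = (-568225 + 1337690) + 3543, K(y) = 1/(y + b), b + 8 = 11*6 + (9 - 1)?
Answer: √4824343007/79 ≈ 879.21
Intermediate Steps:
b = 66 (b = -8 + (11*6 + (9 - 1)) = -8 + (66 + 8) = -8 + 74 = 66)
K(y) = 1/(66 + y) (K(y) = 1/(y + 66) = 1/(66 + y))
S = 773008 (S = 769465 + 3543 = 773008)
√(S + K(J(11, 13))) = √(773008 + 1/(66 + 13)) = √(773008 + 1/79) = √(61067633/79) = √4824343007/79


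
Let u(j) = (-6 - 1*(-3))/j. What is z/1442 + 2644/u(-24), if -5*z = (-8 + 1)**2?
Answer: 21786553/1030 ≈ 21152.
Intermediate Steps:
u(j) = -3/j (u(j) = (-6 + 3)/j = -3/j)
z = -49/5 (z = -(-8 + 1)**2/5 = -1/5*(-7)**2 = -1/5*49 = -49/5 ≈ -9.8000)
z/1442 + 2644/u(-24) = -49/5/1442 + 2644/((-3/(-24))) = -49/5*1/1442 + 2644/((-3*(-1/24))) = -7/1030 + 2644/(1/8) = -7/1030 + 2644*8 = -7/1030 + 21152 = 21786553/1030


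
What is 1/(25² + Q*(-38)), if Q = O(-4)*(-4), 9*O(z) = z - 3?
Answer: 9/4561 ≈ 0.0019733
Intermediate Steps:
O(z) = -⅓ + z/9 (O(z) = (z - 3)/9 = (-3 + z)/9 = -⅓ + z/9)
Q = 28/9 (Q = (-⅓ + (⅑)*(-4))*(-4) = (-⅓ - 4/9)*(-4) = -7/9*(-4) = 28/9 ≈ 3.1111)
1/(25² + Q*(-38)) = 1/(25² + (28/9)*(-38)) = 1/(625 - 1064/9) = 1/(4561/9) = 9/4561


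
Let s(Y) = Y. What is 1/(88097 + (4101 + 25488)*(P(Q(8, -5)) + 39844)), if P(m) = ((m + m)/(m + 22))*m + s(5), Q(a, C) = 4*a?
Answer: 9/10622721134 ≈ 8.4724e-10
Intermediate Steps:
P(m) = 5 + 2*m²/(22 + m) (P(m) = ((m + m)/(m + 22))*m + 5 = ((2*m)/(22 + m))*m + 5 = (2*m/(22 + m))*m + 5 = 2*m²/(22 + m) + 5 = 5 + 2*m²/(22 + m))
1/(88097 + (4101 + 25488)*(P(Q(8, -5)) + 39844)) = 1/(88097 + (4101 + 25488)*((110 + 2*(4*8)² + 5*(4*8))/(22 + 4*8) + 39844)) = 1/(88097 + 29589*((110 + 2*32² + 5*32)/(22 + 32) + 39844)) = 1/(88097 + 29589*((110 + 2*1024 + 160)/54 + 39844)) = 1/(88097 + 29589*((110 + 2048 + 160)/54 + 39844)) = 1/(88097 + 29589*((1/54)*2318 + 39844)) = 1/(88097 + 29589*(1159/27 + 39844)) = 1/(88097 + 29589*(1076947/27)) = 1/(88097 + 10621928261/9) = 1/(10622721134/9) = 9/10622721134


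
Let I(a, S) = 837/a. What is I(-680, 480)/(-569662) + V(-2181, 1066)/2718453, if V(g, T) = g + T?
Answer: -25273081367/61943974915440 ≈ -0.00040800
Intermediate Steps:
V(g, T) = T + g
I(-680, 480)/(-569662) + V(-2181, 1066)/2718453 = (837/(-680))/(-569662) + (1066 - 2181)/2718453 = (837*(-1/680))*(-1/569662) - 1115*1/2718453 = -837/680*(-1/569662) - 1115/2718453 = 837/387370160 - 1115/2718453 = -25273081367/61943974915440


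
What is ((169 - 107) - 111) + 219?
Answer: 170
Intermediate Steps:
((169 - 107) - 111) + 219 = (62 - 111) + 219 = -49 + 219 = 170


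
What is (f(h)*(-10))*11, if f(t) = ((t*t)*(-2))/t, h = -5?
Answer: -1100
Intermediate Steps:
f(t) = -2*t (f(t) = (t²*(-2))/t = (-2*t²)/t = -2*t)
(f(h)*(-10))*11 = (-2*(-5)*(-10))*11 = (10*(-10))*11 = -100*11 = -1100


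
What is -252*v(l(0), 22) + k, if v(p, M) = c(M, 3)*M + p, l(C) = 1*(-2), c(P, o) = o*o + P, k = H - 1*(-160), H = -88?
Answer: -171288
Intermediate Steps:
k = 72 (k = -88 - 1*(-160) = -88 + 160 = 72)
c(P, o) = P + o² (c(P, o) = o² + P = P + o²)
l(C) = -2
v(p, M) = p + M*(9 + M) (v(p, M) = (M + 3²)*M + p = (M + 9)*M + p = (9 + M)*M + p = M*(9 + M) + p = p + M*(9 + M))
-252*v(l(0), 22) + k = -252*(-2 + 22*(9 + 22)) + 72 = -252*(-2 + 22*31) + 72 = -252*(-2 + 682) + 72 = -252*680 + 72 = -171360 + 72 = -171288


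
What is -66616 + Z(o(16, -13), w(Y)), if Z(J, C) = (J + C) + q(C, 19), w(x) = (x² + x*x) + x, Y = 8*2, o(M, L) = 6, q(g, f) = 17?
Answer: -66065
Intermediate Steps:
Y = 16
w(x) = x + 2*x² (w(x) = (x² + x²) + x = 2*x² + x = x + 2*x²)
Z(J, C) = 17 + C + J (Z(J, C) = (J + C) + 17 = (C + J) + 17 = 17 + C + J)
-66616 + Z(o(16, -13), w(Y)) = -66616 + (17 + 16*(1 + 2*16) + 6) = -66616 + (17 + 16*(1 + 32) + 6) = -66616 + (17 + 16*33 + 6) = -66616 + (17 + 528 + 6) = -66616 + 551 = -66065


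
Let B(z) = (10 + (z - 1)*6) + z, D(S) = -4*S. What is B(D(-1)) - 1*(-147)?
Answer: 179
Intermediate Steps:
B(z) = 4 + 7*z (B(z) = (10 + (-1 + z)*6) + z = (10 + (-6 + 6*z)) + z = (4 + 6*z) + z = 4 + 7*z)
B(D(-1)) - 1*(-147) = (4 + 7*(-4*(-1))) - 1*(-147) = (4 + 7*4) + 147 = (4 + 28) + 147 = 32 + 147 = 179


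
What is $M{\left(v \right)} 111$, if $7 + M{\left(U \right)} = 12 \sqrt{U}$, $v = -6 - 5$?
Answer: $-777 + 1332 i \sqrt{11} \approx -777.0 + 4417.7 i$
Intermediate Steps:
$v = -11$ ($v = -6 - 5 = -11$)
$M{\left(U \right)} = -7 + 12 \sqrt{U}$
$M{\left(v \right)} 111 = \left(-7 + 12 \sqrt{-11}\right) 111 = \left(-7 + 12 i \sqrt{11}\right) 111 = -777 + 1332 i \sqrt{11}$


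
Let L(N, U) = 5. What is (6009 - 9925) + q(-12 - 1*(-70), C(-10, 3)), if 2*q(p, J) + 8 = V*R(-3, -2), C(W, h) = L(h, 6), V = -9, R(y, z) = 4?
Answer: -3938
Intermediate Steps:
C(W, h) = 5
q(p, J) = -22 (q(p, J) = -4 + (-9*4)/2 = -4 + (1/2)*(-36) = -4 - 18 = -22)
(6009 - 9925) + q(-12 - 1*(-70), C(-10, 3)) = (6009 - 9925) - 22 = -3916 - 22 = -3938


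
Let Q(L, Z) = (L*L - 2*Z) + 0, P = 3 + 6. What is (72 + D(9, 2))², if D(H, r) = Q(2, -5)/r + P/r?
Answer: 27889/4 ≈ 6972.3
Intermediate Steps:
P = 9
Q(L, Z) = L² - 2*Z (Q(L, Z) = (L² - 2*Z) + 0 = L² - 2*Z)
D(H, r) = 23/r (D(H, r) = (2² - 2*(-5))/r + 9/r = (4 + 10)/r + 9/r = 14/r + 9/r = 23/r)
(72 + D(9, 2))² = (72 + 23/2)² = (167/2)² = 27889/4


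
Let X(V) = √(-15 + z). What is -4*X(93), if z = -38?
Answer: -4*I*√53 ≈ -29.12*I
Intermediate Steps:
X(V) = I*√53 (X(V) = √(-15 - 38) = √(-53) = I*√53)
-4*X(93) = -4*I*√53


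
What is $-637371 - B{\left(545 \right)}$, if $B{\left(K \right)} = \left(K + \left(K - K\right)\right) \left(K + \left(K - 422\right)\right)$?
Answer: $-1001431$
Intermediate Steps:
$B{\left(K \right)} = K \left(-422 + 2 K\right)$ ($B{\left(K \right)} = \left(K + 0\right) \left(K + \left(-422 + K\right)\right) = K \left(-422 + 2 K\right)$)
$-637371 - B{\left(545 \right)} = -637371 - 2 \cdot 545 \left(-211 + 545\right) = -637371 - 2 \cdot 545 \cdot 334 = -637371 - 364060 = -1001431$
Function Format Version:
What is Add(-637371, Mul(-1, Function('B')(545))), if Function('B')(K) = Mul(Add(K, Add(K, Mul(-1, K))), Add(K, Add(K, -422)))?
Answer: -1001431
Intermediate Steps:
Function('B')(K) = Mul(K, Add(-422, Mul(2, K))) (Function('B')(K) = Mul(Add(K, 0), Add(K, Add(-422, K))) = Mul(K, Add(-422, Mul(2, K))))
Add(-637371, Mul(-1, Function('B')(545))) = Add(-637371, Mul(-1, Mul(2, 545, Add(-211, 545)))) = Add(-637371, Mul(-1, Mul(2, 545, 334))) = Add(-637371, Mul(-1, 364060)) = Add(-637371, -364060) = -1001431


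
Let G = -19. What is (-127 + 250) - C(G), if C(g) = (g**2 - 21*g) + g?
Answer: -618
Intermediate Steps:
C(g) = g**2 - 20*g
(-127 + 250) - C(G) = (-127 + 250) - (-19)*(-20 - 19) = 123 - (-19)*(-39) = 123 - 1*741 = 123 - 741 = -618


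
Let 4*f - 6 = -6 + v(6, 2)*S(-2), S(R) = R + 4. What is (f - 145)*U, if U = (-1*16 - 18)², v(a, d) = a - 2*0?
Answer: -164152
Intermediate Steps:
v(a, d) = a (v(a, d) = a + 0 = a)
S(R) = 4 + R
f = 3 (f = 3/2 + (-6 + 6*(4 - 2))/4 = 3/2 + (-6 + 6*2)/4 = 3/2 + (-6 + 12)/4 = 3/2 + (¼)*6 = 3/2 + 3/2 = 3)
U = 1156 (U = (-16 - 18)² = (-34)² = 1156)
(f - 145)*U = (3 - 145)*1156 = -142*1156 = -164152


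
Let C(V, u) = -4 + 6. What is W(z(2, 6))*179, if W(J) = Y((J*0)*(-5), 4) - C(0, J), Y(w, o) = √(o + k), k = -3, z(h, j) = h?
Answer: -179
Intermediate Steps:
C(V, u) = 2
Y(w, o) = √(-3 + o) (Y(w, o) = √(o - 3) = √(-3 + o))
W(J) = -1 (W(J) = √(-3 + 4) - 1*2 = √1 - 2 = 1 - 2 = -1)
W(z(2, 6))*179 = -1*179 = -179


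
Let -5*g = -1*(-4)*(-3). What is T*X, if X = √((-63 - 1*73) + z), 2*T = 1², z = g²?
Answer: I*√814/5 ≈ 5.7061*I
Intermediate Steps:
g = 12/5 (g = -(-1*(-4))*(-3)/5 = -4*(-3)/5 = -⅕*(-12) = 12/5 ≈ 2.4000)
z = 144/25 (z = (12/5)² = 144/25 ≈ 5.7600)
T = ½ (T = (½)*1² = (½)*1 = ½ ≈ 0.50000)
X = 2*I*√814/5 (X = √((-63 - 1*73) + 144/25) = √((-63 - 73) + 144/25) = √(-136 + 144/25) = √(-3256/25) = 2*I*√814/5 ≈ 11.412*I)
T*X = (2*I*√814/5)/2 = I*√814/5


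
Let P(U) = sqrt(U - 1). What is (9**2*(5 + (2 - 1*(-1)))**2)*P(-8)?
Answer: 15552*I ≈ 15552.0*I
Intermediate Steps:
P(U) = sqrt(-1 + U)
(9**2*(5 + (2 - 1*(-1)))**2)*P(-8) = (9**2*(5 + (2 - 1*(-1)))**2)*sqrt(-1 - 8) = (81*(5 + (2 + 1))**2)*sqrt(-9) = (81*(5 + 3)**2)*(3*I) = (81*8**2)*(3*I) = (81*64)*(3*I) = 5184*(3*I) = 15552*I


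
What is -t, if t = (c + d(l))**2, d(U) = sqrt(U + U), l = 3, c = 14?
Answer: -(14 + sqrt(6))**2 ≈ -270.59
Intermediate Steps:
d(U) = sqrt(2)*sqrt(U) (d(U) = sqrt(2*U) = sqrt(2)*sqrt(U))
t = (14 + sqrt(6))**2 (t = (14 + sqrt(2)*sqrt(3))**2 = (14 + sqrt(6))**2 ≈ 270.59)
-t = -(14 + sqrt(6))**2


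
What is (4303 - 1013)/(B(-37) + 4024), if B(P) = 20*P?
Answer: 1645/1642 ≈ 1.0018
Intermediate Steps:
(4303 - 1013)/(B(-37) + 4024) = (4303 - 1013)/(20*(-37) + 4024) = 3290/(-740 + 4024) = 3290/3284 = 3290*(1/3284) = 1645/1642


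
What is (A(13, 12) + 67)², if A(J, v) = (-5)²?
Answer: 8464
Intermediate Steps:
A(J, v) = 25
(A(13, 12) + 67)² = (25 + 67)² = 92² = 8464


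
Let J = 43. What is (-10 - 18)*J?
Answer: -1204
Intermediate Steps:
(-10 - 18)*J = (-10 - 18)*43 = -28*43 = -1204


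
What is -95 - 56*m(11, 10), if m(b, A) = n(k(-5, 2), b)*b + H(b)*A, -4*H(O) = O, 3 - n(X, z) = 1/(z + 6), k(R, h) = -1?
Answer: -6235/17 ≈ -366.76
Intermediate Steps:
n(X, z) = 3 - 1/(6 + z) (n(X, z) = 3 - 1/(z + 6) = 3 - 1/(6 + z))
H(O) = -O/4
m(b, A) = -A*b/4 + b*(17 + 3*b)/(6 + b) (m(b, A) = ((17 + 3*b)/(6 + b))*b + (-b/4)*A = b*(17 + 3*b)/(6 + b) - A*b/4 = -A*b/4 + b*(17 + 3*b)/(6 + b))
-95 - 56*m(11, 10) = -95 - 14*11*(68 + 12*11 - 1*10*(6 + 11))/(6 + 11) = -95 - 14*11*(68 + 132 - 1*10*17)/17 = -95 - 14*11*(68 + 132 - 170)/17 = -95 - 14*11*30/17 = -95 - 56*165/34 = -95 - 4620/17 = -6235/17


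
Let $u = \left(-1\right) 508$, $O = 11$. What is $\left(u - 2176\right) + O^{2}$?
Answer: $-2563$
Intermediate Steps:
$u = -508$
$\left(u - 2176\right) + O^{2} = \left(-508 - 2176\right) + 11^{2} = -2684 + 121 = -2563$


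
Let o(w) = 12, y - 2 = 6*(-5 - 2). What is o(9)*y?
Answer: -480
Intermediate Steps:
y = -40 (y = 2 + 6*(-5 - 2) = 2 + 6*(-7) = 2 - 42 = -40)
o(9)*y = 12*(-40) = -480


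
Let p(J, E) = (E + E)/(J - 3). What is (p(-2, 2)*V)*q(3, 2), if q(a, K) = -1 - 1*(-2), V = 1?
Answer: -⅘ ≈ -0.80000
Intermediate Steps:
p(J, E) = 2*E/(-3 + J) (p(J, E) = (2*E)/(-3 + J) = 2*E/(-3 + J))
q(a, K) = 1 (q(a, K) = -1 + 2 = 1)
(p(-2, 2)*V)*q(3, 2) = ((2*2/(-3 - 2))*1)*1 = ((2*2/(-5))*1)*1 = ((2*2*(-⅕))*1)*1 = -⅘*1*1 = -⅘*1 = -⅘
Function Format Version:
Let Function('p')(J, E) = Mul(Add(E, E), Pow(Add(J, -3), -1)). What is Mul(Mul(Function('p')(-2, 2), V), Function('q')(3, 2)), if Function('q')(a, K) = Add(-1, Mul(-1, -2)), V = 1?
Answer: Rational(-4, 5) ≈ -0.80000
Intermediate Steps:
Function('p')(J, E) = Mul(2, E, Pow(Add(-3, J), -1)) (Function('p')(J, E) = Mul(Mul(2, E), Pow(Add(-3, J), -1)) = Mul(2, E, Pow(Add(-3, J), -1)))
Function('q')(a, K) = 1 (Function('q')(a, K) = Add(-1, 2) = 1)
Mul(Mul(Function('p')(-2, 2), V), Function('q')(3, 2)) = Mul(Mul(Mul(2, 2, Pow(Add(-3, -2), -1)), 1), 1) = Mul(Mul(Mul(2, 2, Pow(-5, -1)), 1), 1) = Mul(Mul(Mul(2, 2, Rational(-1, 5)), 1), 1) = Mul(Mul(Rational(-4, 5), 1), 1) = Mul(Rational(-4, 5), 1) = Rational(-4, 5)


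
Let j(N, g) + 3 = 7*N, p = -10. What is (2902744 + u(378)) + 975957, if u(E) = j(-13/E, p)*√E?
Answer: 3878701 - 175*√42/18 ≈ 3.8786e+6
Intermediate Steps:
j(N, g) = -3 + 7*N
u(E) = √E*(-3 - 91/E) (u(E) = (-3 + 7*(-13/E))*√E = (-3 - 91/E)*√E = √E*(-3 - 91/E))
(2902744 + u(378)) + 975957 = (2902744 + (-91 - 3*378)/√378) + 975957 = (2902744 + (√42/126)*(-91 - 1134)) + 975957 = (2902744 + (√42/126)*(-1225)) + 975957 = (2902744 - 175*√42/18) + 975957 = 3878701 - 175*√42/18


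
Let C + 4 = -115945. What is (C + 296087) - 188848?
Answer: -8710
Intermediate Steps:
C = -115949 (C = -4 - 115945 = -115949)
(C + 296087) - 188848 = (-115949 + 296087) - 188848 = 180138 - 188848 = -8710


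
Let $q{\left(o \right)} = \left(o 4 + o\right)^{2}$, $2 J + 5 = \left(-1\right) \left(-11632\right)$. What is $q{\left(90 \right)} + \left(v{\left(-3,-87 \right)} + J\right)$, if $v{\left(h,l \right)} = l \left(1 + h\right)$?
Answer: $\frac{416975}{2} \approx 2.0849 \cdot 10^{5}$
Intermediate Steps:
$J = \frac{11627}{2}$ ($J = - \frac{5}{2} + \frac{\left(-1\right) \left(-11632\right)}{2} = - \frac{5}{2} + \frac{1}{2} \cdot 11632 = - \frac{5}{2} + 5816 = \frac{11627}{2} \approx 5813.5$)
$q{\left(o \right)} = 25 o^{2}$ ($q{\left(o \right)} = \left(4 o + o\right)^{2} = \left(5 o\right)^{2} = 25 o^{2}$)
$q{\left(90 \right)} + \left(v{\left(-3,-87 \right)} + J\right) = 25 \cdot 90^{2} + \left(- 87 \left(1 - 3\right) + \frac{11627}{2}\right) = 25 \cdot 8100 + \left(\left(-87\right) \left(-2\right) + \frac{11627}{2}\right) = 202500 + \left(174 + \frac{11627}{2}\right) = 202500 + \frac{11975}{2} = \frac{416975}{2}$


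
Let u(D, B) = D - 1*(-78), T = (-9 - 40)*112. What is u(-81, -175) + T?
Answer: -5491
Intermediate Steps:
T = -5488 (T = -49*112 = -5488)
u(D, B) = 78 + D (u(D, B) = D + 78 = 78 + D)
u(-81, -175) + T = (78 - 81) - 5488 = -3 - 5488 = -5491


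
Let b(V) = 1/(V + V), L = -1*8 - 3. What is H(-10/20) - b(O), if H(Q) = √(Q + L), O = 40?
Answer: -1/80 + I*√46/2 ≈ -0.0125 + 3.3912*I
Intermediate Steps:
L = -11 (L = -8 - 3 = -11)
b(V) = 1/(2*V)
H(Q) = √(-11 + Q) (H(Q) = √(Q - 11) = √(-11 + Q))
H(-10/20) - b(O) = √(-11 - 10/20) - 1/(2*40) = √(-11 - 10*1/20) - 1/(2*40) = √(-11 - ½) - 1*1/80 = √(-23/2) - 1/80 = I*√46/2 - 1/80 = -1/80 + I*√46/2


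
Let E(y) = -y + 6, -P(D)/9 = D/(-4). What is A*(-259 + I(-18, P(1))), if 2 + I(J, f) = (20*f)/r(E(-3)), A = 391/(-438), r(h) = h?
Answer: 50048/219 ≈ 228.53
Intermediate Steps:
P(D) = 9*D/4 (P(D) = -9*D/(-4) = -9*D*(-1)/4 = -(-9)*D/4 = 9*D/4)
E(y) = 6 - y
A = -391/438 (A = 391*(-1/438) = -391/438 ≈ -0.89269)
I(J, f) = -2 + 20*f/9 (I(J, f) = -2 + (20*f)/(6 - 1*(-3)) = -2 + (20*f)/(6 + 3) = -2 + (20*f)/9 = -2 + (20*f)*(⅑) = -2 + 20*f/9)
A*(-259 + I(-18, P(1))) = -391*(-259 + (-2 + 20*((9/4)*1)/9))/438 = -391*(-259 + (-2 + (20/9)*(9/4)))/438 = -391*(-259 + (-2 + 5))/438 = -391*(-259 + 3)/438 = -391/438*(-256) = 50048/219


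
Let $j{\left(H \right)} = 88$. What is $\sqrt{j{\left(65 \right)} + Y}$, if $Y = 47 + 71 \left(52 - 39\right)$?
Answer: $23 \sqrt{2} \approx 32.527$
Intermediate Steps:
$Y = 970$ ($Y = 47 + 71 \cdot 13 = 47 + 923 = 970$)
$\sqrt{j{\left(65 \right)} + Y} = \sqrt{88 + 970} = \sqrt{1058} = 23 \sqrt{2}$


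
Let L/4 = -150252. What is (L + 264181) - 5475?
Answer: -342302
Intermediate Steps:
L = -601008 (L = 4*(-150252) = -601008)
(L + 264181) - 5475 = (-601008 + 264181) - 5475 = -336827 - 5475 = -342302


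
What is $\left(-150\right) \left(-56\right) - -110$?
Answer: $8510$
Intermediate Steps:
$\left(-150\right) \left(-56\right) - -110 = 8400 + 110 = 8510$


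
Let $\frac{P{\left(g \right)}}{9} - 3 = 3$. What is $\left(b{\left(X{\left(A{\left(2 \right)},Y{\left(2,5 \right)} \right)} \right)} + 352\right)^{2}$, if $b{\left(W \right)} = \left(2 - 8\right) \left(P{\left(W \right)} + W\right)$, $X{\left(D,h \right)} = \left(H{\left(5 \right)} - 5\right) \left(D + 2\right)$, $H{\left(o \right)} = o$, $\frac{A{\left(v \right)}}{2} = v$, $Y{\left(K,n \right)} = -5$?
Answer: $784$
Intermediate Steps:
$A{\left(v \right)} = 2 v$
$P{\left(g \right)} = 54$ ($P{\left(g \right)} = 27 + 9 \cdot 3 = 27 + 27 = 54$)
$X{\left(D,h \right)} = 0$ ($X{\left(D,h \right)} = \left(5 - 5\right) \left(D + 2\right) = 0 \left(2 + D\right) = 0$)
$b{\left(W \right)} = -324 - 6 W$ ($b{\left(W \right)} = \left(2 - 8\right) \left(54 + W\right) = - 6 \left(54 + W\right) = -324 - 6 W$)
$\left(b{\left(X{\left(A{\left(2 \right)},Y{\left(2,5 \right)} \right)} \right)} + 352\right)^{2} = \left(\left(-324 - 0\right) + 352\right)^{2} = \left(\left(-324 + 0\right) + 352\right)^{2} = \left(-324 + 352\right)^{2} = 28^{2} = 784$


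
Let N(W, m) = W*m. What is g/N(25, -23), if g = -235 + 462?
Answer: -227/575 ≈ -0.39478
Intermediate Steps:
g = 227
g/N(25, -23) = 227/((25*(-23))) = 227/(-575) = 227*(-1/575) = -227/575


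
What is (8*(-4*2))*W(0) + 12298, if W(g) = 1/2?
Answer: 12266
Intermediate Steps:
W(g) = 1/2
(8*(-4*2))*W(0) + 12298 = (8*(-4*2))*(1/2) + 12298 = (8*(-8))*(1/2) + 12298 = -64*1/2 + 12298 = -32 + 12298 = 12266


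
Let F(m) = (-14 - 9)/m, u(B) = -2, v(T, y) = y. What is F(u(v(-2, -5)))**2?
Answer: 529/4 ≈ 132.25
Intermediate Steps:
F(m) = -23/m
F(u(v(-2, -5)))**2 = (-23/(-2))**2 = (-23*(-1/2))**2 = (23/2)**2 = 529/4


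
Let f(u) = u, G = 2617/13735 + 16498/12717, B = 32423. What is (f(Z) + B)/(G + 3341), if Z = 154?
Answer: 5690159273115/583825651714 ≈ 9.7463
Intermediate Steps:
G = 259880419/174667995 (G = 2617*(1/13735) + 16498*(1/12717) = 2617/13735 + 16498/12717 = 259880419/174667995 ≈ 1.4879)
(f(Z) + B)/(G + 3341) = (154 + 32423)/(259880419/174667995 + 3341) = 32577/(583825651714/174667995) = 32577*(174667995/583825651714) = 5690159273115/583825651714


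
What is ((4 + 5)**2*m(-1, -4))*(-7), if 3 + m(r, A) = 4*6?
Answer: -11907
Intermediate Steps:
m(r, A) = 21 (m(r, A) = -3 + 4*6 = -3 + 24 = 21)
((4 + 5)**2*m(-1, -4))*(-7) = ((4 + 5)**2*21)*(-7) = (9**2*21)*(-7) = (81*21)*(-7) = 1701*(-7) = -11907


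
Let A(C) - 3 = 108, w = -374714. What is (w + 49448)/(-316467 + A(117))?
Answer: 54211/52726 ≈ 1.0282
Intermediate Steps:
A(C) = 111 (A(C) = 3 + 108 = 111)
(w + 49448)/(-316467 + A(117)) = (-374714 + 49448)/(-316467 + 111) = -325266/(-316356) = -325266*(-1/316356) = 54211/52726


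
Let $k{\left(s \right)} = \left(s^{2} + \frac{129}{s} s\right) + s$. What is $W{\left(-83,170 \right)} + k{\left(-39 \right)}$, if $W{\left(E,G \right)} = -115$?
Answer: $1496$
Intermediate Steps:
$k{\left(s \right)} = 129 + s + s^{2}$ ($k{\left(s \right)} = \left(s^{2} + 129\right) + s = \left(129 + s^{2}\right) + s = 129 + s + s^{2}$)
$W{\left(-83,170 \right)} + k{\left(-39 \right)} = -115 + \left(129 - 39 + \left(-39\right)^{2}\right) = -115 + \left(129 - 39 + 1521\right) = -115 + 1611 = 1496$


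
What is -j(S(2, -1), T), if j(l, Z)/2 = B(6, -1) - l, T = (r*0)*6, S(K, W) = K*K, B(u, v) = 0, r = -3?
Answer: 8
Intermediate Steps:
S(K, W) = K²
T = 0 (T = -3*0*6 = 0*6 = 0)
j(l, Z) = -2*l (j(l, Z) = 2*(0 - l) = 2*(-l) = -2*l)
-j(S(2, -1), T) = -(-2)*2² = -(-2)*4 = -1*(-8) = 8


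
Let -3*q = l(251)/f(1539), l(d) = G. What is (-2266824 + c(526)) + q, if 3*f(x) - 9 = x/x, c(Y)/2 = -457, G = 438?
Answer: -11338909/5 ≈ -2.2678e+6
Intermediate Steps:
c(Y) = -914 (c(Y) = 2*(-457) = -914)
l(d) = 438
f(x) = 10/3 (f(x) = 3 + (x/x)/3 = 3 + (⅓)*1 = 3 + ⅓ = 10/3)
q = -219/5 (q = -146/10/3 = -146*3/10 = -⅓*657/5 = -219/5 ≈ -43.800)
(-2266824 + c(526)) + q = (-2266824 - 914) - 219/5 = -2267738 - 219/5 = -11338909/5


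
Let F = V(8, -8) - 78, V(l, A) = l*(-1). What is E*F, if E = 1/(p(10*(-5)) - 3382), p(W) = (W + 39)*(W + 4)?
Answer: 43/1438 ≈ 0.029903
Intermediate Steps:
p(W) = (4 + W)*(39 + W) (p(W) = (39 + W)*(4 + W) = (4 + W)*(39 + W))
E = -1/2876 (E = 1/((156 + (10*(-5))**2 + 43*(10*(-5))) - 3382) = 1/((156 + (-50)**2 + 43*(-50)) - 3382) = 1/((156 + 2500 - 2150) - 3382) = 1/(506 - 3382) = 1/(-2876) = -1/2876 ≈ -0.00034771)
V(l, A) = -l
F = -86 (F = -1*8 - 78 = -8 - 78 = -86)
E*F = -1/2876*(-86) = 43/1438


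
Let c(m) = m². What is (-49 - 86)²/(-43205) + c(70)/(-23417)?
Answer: -127695865/202346297 ≈ -0.63108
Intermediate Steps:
(-49 - 86)²/(-43205) + c(70)/(-23417) = (-49 - 86)²/(-43205) + 70²/(-23417) = (-135)²*(-1/43205) + 4900*(-1/23417) = 18225*(-1/43205) - 4900/23417 = -3645/8641 - 4900/23417 = -127695865/202346297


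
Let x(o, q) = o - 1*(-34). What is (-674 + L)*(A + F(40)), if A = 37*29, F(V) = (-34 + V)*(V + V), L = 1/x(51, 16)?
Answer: -88969817/85 ≈ -1.0467e+6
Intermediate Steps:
x(o, q) = 34 + o (x(o, q) = o + 34 = 34 + o)
L = 1/85 (L = 1/(34 + 51) = 1/85 ≈ 0.011765)
F(V) = 2*V*(-34 + V) (F(V) = (-34 + V)*(2*V) = 2*V*(-34 + V))
A = 1073
(-674 + L)*(A + F(40)) = (-674 + 1/85)*(1073 + 2*40*(-34 + 40)) = -57289*(1073 + 2*40*6)/85 = -57289*(1073 + 480)/85 = -57289/85*1553 = -88969817/85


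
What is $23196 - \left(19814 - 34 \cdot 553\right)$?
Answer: $22184$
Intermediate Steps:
$23196 - \left(19814 - 34 \cdot 553\right) = 23196 - \left(19814 - 18802\right) = 23196 - 1012 = 22184$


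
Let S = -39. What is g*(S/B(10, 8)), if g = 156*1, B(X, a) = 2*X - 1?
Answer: -6084/19 ≈ -320.21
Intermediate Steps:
B(X, a) = -1 + 2*X
g = 156
g*(S/B(10, 8)) = 156*(-39/(-1 + 2*10)) = 156*(-39/(-1 + 20)) = 156*(-39/19) = -6084/19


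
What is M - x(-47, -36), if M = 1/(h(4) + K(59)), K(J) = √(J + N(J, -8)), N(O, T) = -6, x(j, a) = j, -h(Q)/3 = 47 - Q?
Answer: 779507/16588 - √53/16588 ≈ 46.992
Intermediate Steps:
h(Q) = -141 + 3*Q (h(Q) = -3*(47 - Q) = -141 + 3*Q)
K(J) = √(-6 + J) (K(J) = √(J - 6) = √(-6 + J))
M = 1/(-129 + √53) (M = 1/((-141 + 3*4) + √(-6 + 59)) = 1/((-141 + 12) + √53) = 1/(-129 + √53) ≈ -0.0082156)
M - x(-47, -36) = (-129/16588 - √53/16588) - 1*(-47) = (-129/16588 - √53/16588) + 47 = 779507/16588 - √53/16588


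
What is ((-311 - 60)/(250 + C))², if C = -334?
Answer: 2809/144 ≈ 19.507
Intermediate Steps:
((-311 - 60)/(250 + C))² = ((-311 - 60)/(250 - 334))² = (-371/(-84))² = (-371*(-1/84))² = (53/12)² = 2809/144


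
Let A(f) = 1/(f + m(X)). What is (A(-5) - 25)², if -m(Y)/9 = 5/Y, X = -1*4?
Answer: 385641/625 ≈ 617.03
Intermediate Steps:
X = -4
m(Y) = -45/Y
A(f) = 1/(45/4 + f) (A(f) = 1/(f - 45/(-4)) = 1/(f - 45*(-¼)) = 1/(f + 45/4) = 1/(45/4 + f))
(A(-5) - 25)² = (4/(45 + 4*(-5)) - 25)² = (4/(45 - 20) - 25)² = (4/25 - 25)² = (-621/25)² = 385641/625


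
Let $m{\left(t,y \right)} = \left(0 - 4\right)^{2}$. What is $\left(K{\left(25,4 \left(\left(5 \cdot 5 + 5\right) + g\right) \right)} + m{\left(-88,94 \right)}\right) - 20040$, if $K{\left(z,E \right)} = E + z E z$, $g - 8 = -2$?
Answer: $70120$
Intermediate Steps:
$g = 6$ ($g = 8 - 2 = 6$)
$m{\left(t,y \right)} = 16$ ($m{\left(t,y \right)} = \left(-4\right)^{2} = 16$)
$K{\left(z,E \right)} = E + E z^{2}$ ($K{\left(z,E \right)} = E + E z z = E + E z^{2}$)
$\left(K{\left(25,4 \left(\left(5 \cdot 5 + 5\right) + g\right) \right)} + m{\left(-88,94 \right)}\right) - 20040 = \left(4 \left(\left(5 \cdot 5 + 5\right) + 6\right) \left(1 + 25^{2}\right) + 16\right) - 20040 = \left(4 \left(\left(25 + 5\right) + 6\right) \left(1 + 625\right) + 16\right) - 20040 = \left(4 \left(30 + 6\right) 626 + 16\right) - 20040 = \left(4 \cdot 36 \cdot 626 + 16\right) - 20040 = \left(144 \cdot 626 + 16\right) - 20040 = \left(90144 + 16\right) - 20040 = 90160 - 20040 = 70120$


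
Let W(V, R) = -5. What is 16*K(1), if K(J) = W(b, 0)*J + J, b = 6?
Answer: -64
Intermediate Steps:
K(J) = -4*J (K(J) = -5*J + J = -4*J)
16*K(1) = 16*(-4*1) = 16*(-4) = -64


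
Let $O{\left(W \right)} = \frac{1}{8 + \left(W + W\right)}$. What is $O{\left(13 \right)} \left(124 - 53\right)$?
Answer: $\frac{71}{34} \approx 2.0882$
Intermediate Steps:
$O{\left(W \right)} = \frac{1}{8 + 2 W}$
$O{\left(13 \right)} \left(124 - 53\right) = \frac{1}{2 \left(4 + 13\right)} \left(124 - 53\right) = \frac{1}{2 \cdot 17} \cdot 71 = \frac{1}{2} \cdot \frac{1}{17} \cdot 71 = \frac{1}{34} \cdot 71 = \frac{71}{34}$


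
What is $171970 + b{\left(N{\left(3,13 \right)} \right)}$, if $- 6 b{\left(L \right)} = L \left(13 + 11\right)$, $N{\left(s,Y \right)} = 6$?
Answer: $171946$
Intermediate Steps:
$b{\left(L \right)} = - 4 L$ ($b{\left(L \right)} = - \frac{L \left(13 + 11\right)}{6} = - \frac{L 24}{6} = - \frac{24 L}{6} = - 4 L$)
$171970 + b{\left(N{\left(3,13 \right)} \right)} = 171970 - 24 = 171946$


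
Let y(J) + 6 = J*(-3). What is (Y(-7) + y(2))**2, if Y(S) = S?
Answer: 361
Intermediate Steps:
y(J) = -6 - 3*J (y(J) = -6 + J*(-3) = -6 - 3*J)
(Y(-7) + y(2))**2 = (-7 + (-6 - 3*2))**2 = (-7 + (-6 - 6))**2 = (-7 - 12)**2 = (-19)**2 = 361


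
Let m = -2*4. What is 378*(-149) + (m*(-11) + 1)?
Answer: -56233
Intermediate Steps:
m = -8
378*(-149) + (m*(-11) + 1) = 378*(-149) + (-8*(-11) + 1) = -56322 + (88 + 1) = -56322 + 89 = -56233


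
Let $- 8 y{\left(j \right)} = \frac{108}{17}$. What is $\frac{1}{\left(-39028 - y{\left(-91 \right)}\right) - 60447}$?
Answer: $- \frac{34}{3382123} \approx -1.0053 \cdot 10^{-5}$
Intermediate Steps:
$y{\left(j \right)} = - \frac{27}{34}$ ($y{\left(j \right)} = - \frac{108 \cdot \frac{1}{17}}{8} = \left(- \frac{1}{8}\right) \frac{108}{17} = - \frac{27}{34}$)
$\frac{1}{\left(-39028 - y{\left(-91 \right)}\right) - 60447} = \frac{1}{\left(-39028 - - \frac{27}{34}\right) - 60447} = \frac{1}{\left(-39028 + \frac{27}{34}\right) - 60447} = \frac{1}{- \frac{1326925}{34} - 60447} = \frac{1}{- \frac{3382123}{34}} = - \frac{34}{3382123}$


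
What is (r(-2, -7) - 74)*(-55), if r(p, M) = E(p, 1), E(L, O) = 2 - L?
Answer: 3850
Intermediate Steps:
r(p, M) = 2 - p
(r(-2, -7) - 74)*(-55) = ((2 - 1*(-2)) - 74)*(-55) = ((2 + 2) - 74)*(-55) = (4 - 74)*(-55) = -70*(-55) = 3850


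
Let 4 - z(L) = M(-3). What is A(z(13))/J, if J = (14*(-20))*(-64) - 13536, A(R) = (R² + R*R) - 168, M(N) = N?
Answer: -35/2192 ≈ -0.015967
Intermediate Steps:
z(L) = 7 (z(L) = 4 - 1*(-3) = 4 + 3 = 7)
A(R) = -168 + 2*R² (A(R) = (R² + R²) - 168 = 2*R² - 168 = -168 + 2*R²)
J = 4384 (J = -280*(-64) - 13536 = 17920 - 13536 = 4384)
A(z(13))/J = (-168 + 2*7²)/4384 = (-168 + 2*49)*(1/4384) = (-168 + 98)*(1/4384) = -70*1/4384 = -35/2192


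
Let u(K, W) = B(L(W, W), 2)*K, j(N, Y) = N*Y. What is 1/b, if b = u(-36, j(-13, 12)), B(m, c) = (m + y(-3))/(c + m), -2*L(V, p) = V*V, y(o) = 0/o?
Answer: -6083/219024 ≈ -0.027773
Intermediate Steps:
y(o) = 0
L(V, p) = -V**2/2 (L(V, p) = -V*V/2 = -V**2/2)
B(m, c) = m/(c + m) (B(m, c) = (m + 0)/(c + m) = m/(c + m))
u(K, W) = -K*W**2/(2*(2 - W**2/2)) (u(K, W) = ((-W**2/2)/(2 - W**2/2))*K = (-W**2/(2*(2 - W**2/2)))*K = -K*W**2/(2*(2 - W**2/2)))
b = -219024/6083 (b = -36*(-13*12)**2/(-4 + (-13*12)**2) = -36*(-156)**2/(-4 + (-156)**2) = -36*24336/(-4 + 24336) = -36*24336/24332 = -36*24336*1/24332 = -219024/6083 ≈ -36.006)
1/b = 1/(-219024/6083) = -6083/219024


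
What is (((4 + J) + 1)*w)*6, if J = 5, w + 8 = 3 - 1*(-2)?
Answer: -180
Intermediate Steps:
w = -3 (w = -8 + (3 - 1*(-2)) = -8 + (3 + 2) = -8 + 5 = -3)
(((4 + J) + 1)*w)*6 = (((4 + 5) + 1)*(-3))*6 = ((9 + 1)*(-3))*6 = (10*(-3))*6 = -30*6 = -180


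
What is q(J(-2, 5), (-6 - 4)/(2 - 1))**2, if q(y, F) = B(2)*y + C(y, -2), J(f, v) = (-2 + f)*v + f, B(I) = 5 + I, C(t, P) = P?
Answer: 24336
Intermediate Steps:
J(f, v) = f + v*(-2 + f) (J(f, v) = v*(-2 + f) + f = f + v*(-2 + f))
q(y, F) = -2 + 7*y (q(y, F) = (5 + 2)*y - 2 = 7*y - 2 = -2 + 7*y)
q(J(-2, 5), (-6 - 4)/(2 - 1))**2 = (-2 + 7*(-2 - 2*5 - 2*5))**2 = (-2 + 7*(-2 - 10 - 10))**2 = (-2 + 7*(-22))**2 = (-2 - 154)**2 = (-156)**2 = 24336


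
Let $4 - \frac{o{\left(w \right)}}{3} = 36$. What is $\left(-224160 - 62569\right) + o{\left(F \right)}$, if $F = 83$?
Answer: $-286825$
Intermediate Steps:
$o{\left(w \right)} = -96$ ($o{\left(w \right)} = 12 - 108 = -96$)
$\left(-224160 - 62569\right) + o{\left(F \right)} = \left(-224160 - 62569\right) - 96 = -286729 - 96 = -286825$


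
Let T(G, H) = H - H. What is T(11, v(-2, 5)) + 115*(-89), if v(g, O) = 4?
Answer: -10235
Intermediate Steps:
T(G, H) = 0
T(11, v(-2, 5)) + 115*(-89) = 0 + 115*(-89) = 0 - 10235 = -10235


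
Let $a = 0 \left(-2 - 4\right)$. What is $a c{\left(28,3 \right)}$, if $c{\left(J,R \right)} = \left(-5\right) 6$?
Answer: $0$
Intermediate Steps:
$c{\left(J,R \right)} = -30$
$a = 0$ ($a = 0 \left(-6\right) = 0$)
$a c{\left(28,3 \right)} = 0 \left(-30\right) = 0$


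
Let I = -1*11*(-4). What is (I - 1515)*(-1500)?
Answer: 2206500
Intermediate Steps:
I = 44 (I = -11*(-4) = 44)
(I - 1515)*(-1500) = (44 - 1515)*(-1500) = -1471*(-1500) = 2206500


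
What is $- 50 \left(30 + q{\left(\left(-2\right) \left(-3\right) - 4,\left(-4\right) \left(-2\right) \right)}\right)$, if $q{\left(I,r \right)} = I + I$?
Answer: $-1700$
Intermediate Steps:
$q{\left(I,r \right)} = 2 I$
$- 50 \left(30 + q{\left(\left(-2\right) \left(-3\right) - 4,\left(-4\right) \left(-2\right) \right)}\right) = - 50 \left(30 + 2 \left(\left(-2\right) \left(-3\right) - 4\right)\right) = - 50 \left(30 + 2 \left(6 - 4\right)\right) = - 50 \left(30 + 2 \cdot 2\right) = - 50 \left(30 + 4\right) = \left(-50\right) 34 = -1700$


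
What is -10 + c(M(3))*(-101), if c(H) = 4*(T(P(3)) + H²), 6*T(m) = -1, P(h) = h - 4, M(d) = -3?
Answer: -10736/3 ≈ -3578.7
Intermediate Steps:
P(h) = -4 + h
T(m) = -⅙ (T(m) = (⅙)*(-1) = -⅙)
c(H) = -⅔ + 4*H² (c(H) = 4*(-⅙ + H²) = -⅔ + 4*H²)
-10 + c(M(3))*(-101) = -10 + (-⅔ + 4*(-3)²)*(-101) = -10 + (-⅔ + 4*9)*(-101) = -10 + (-⅔ + 36)*(-101) = -10 + (106/3)*(-101) = -10 - 10706/3 = -10736/3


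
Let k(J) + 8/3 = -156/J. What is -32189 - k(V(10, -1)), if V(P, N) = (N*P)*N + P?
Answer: -482678/15 ≈ -32179.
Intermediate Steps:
V(P, N) = P + P*N² (V(P, N) = P*N² + P = P + P*N²)
k(J) = -8/3 - 156/J
-32189 - k(V(10, -1)) = -32189 - (-8/3 - 156*1/(10*(1 + (-1)²))) = -32189 - (-8/3 - 156*1/(10*(1 + 1))) = -32189 - (-8/3 - 156/(10*2)) = -32189 - (-8/3 - 156/20) = -32189 - (-8/3 - 156*1/20) = -32189 - (-8/3 - 39/5) = -32189 - 1*(-157/15) = -32189 + 157/15 = -482678/15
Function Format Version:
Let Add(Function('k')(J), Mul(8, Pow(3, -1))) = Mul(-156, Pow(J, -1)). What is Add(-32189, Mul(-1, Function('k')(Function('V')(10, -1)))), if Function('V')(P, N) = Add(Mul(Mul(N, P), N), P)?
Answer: Rational(-482678, 15) ≈ -32179.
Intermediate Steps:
Function('V')(P, N) = Add(P, Mul(P, Pow(N, 2))) (Function('V')(P, N) = Add(Mul(P, Pow(N, 2)), P) = Add(P, Mul(P, Pow(N, 2))))
Function('k')(J) = Add(Rational(-8, 3), Mul(-156, Pow(J, -1)))
Add(-32189, Mul(-1, Function('k')(Function('V')(10, -1)))) = Add(-32189, Mul(-1, Add(Rational(-8, 3), Mul(-156, Pow(Mul(10, Add(1, Pow(-1, 2))), -1))))) = Add(-32189, Mul(-1, Add(Rational(-8, 3), Mul(-156, Pow(Mul(10, Add(1, 1)), -1))))) = Add(-32189, Mul(-1, Add(Rational(-8, 3), Mul(-156, Pow(Mul(10, 2), -1))))) = Add(-32189, Mul(-1, Add(Rational(-8, 3), Mul(-156, Pow(20, -1))))) = Add(-32189, Mul(-1, Add(Rational(-8, 3), Mul(-156, Rational(1, 20))))) = Add(-32189, Mul(-1, Add(Rational(-8, 3), Rational(-39, 5)))) = Add(-32189, Mul(-1, Rational(-157, 15))) = Add(-32189, Rational(157, 15)) = Rational(-482678, 15)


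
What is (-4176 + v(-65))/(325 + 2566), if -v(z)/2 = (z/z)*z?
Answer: -578/413 ≈ -1.3995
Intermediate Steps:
v(z) = -2*z (v(z) = -2*z/z*z = -2*z)
(-4176 + v(-65))/(325 + 2566) = (-4176 - 2*(-65))/(325 + 2566) = (-4176 + 130)/2891 = -4046*1/2891 = -578/413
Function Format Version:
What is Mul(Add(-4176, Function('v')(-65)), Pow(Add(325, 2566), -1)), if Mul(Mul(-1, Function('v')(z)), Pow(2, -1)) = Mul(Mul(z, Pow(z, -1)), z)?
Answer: Rational(-578, 413) ≈ -1.3995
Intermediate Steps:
Function('v')(z) = Mul(-2, z) (Function('v')(z) = Mul(-2, Mul(Mul(z, Pow(z, -1)), z)) = Mul(-2, Mul(1, z)) = Mul(-2, z))
Mul(Add(-4176, Function('v')(-65)), Pow(Add(325, 2566), -1)) = Mul(Add(-4176, Mul(-2, -65)), Pow(Add(325, 2566), -1)) = Mul(Add(-4176, 130), Pow(2891, -1)) = Mul(-4046, Rational(1, 2891)) = Rational(-578, 413)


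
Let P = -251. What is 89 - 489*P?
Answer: 122828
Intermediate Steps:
89 - 489*P = 89 - 489*(-251) = 89 + 122739 = 122828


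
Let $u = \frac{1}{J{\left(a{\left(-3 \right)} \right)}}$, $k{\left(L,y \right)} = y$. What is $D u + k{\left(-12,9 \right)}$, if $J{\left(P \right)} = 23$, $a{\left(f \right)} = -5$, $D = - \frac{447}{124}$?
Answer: $\frac{25221}{2852} \approx 8.8433$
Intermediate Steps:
$D = - \frac{447}{124}$ ($D = \left(-447\right) \frac{1}{124} = - \frac{447}{124} \approx -3.6048$)
$u = \frac{1}{23} \approx 0.043478$
$D u + k{\left(-12,9 \right)} = \left(- \frac{447}{124}\right) \frac{1}{23} + 9 = - \frac{447}{2852} + 9 = \frac{25221}{2852}$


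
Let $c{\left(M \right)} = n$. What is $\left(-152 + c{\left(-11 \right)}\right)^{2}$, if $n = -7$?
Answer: $25281$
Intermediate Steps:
$c{\left(M \right)} = -7$
$\left(-152 + c{\left(-11 \right)}\right)^{2} = \left(-152 - 7\right)^{2} = \left(-159\right)^{2} = 25281$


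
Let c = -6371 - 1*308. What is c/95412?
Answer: -6679/95412 ≈ -0.070002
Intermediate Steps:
c = -6679 (c = -6371 - 308 = -6679)
c/95412 = -6679/95412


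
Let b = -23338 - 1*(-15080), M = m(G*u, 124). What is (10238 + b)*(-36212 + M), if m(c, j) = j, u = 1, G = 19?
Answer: -71454240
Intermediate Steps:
M = 124
b = -8258 (b = -23338 + 15080 = -8258)
(10238 + b)*(-36212 + M) = (10238 - 8258)*(-36212 + 124) = 1980*(-36088) = -71454240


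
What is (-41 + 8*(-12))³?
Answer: -2571353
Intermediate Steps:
(-41 + 8*(-12))³ = (-41 - 96)³ = (-137)³ = -2571353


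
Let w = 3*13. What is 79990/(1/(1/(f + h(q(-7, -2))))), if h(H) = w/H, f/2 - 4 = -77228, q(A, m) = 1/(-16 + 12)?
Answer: -39995/77302 ≈ -0.51739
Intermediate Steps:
q(A, m) = -1/4 (q(A, m) = 1/(-4) = -1/4)
f = -154448 (f = 8 + 2*(-77228) = 8 - 154456 = -154448)
w = 39
h(H) = 39/H
79990/(1/(1/(f + h(q(-7, -2))))) = 79990/(1/(1/(-154448 + 39/(-1/4)))) = 79990/(1/(1/(-154448 + 39*(-4)))) = 79990/(1/(1/(-154448 - 156))) = 79990/(1/(1/(-154604))) = 79990/(1/(-1/154604)) = 79990/(-154604) = 79990*(-1/154604) = -39995/77302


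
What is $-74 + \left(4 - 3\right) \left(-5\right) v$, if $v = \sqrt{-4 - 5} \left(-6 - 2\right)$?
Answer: $-74 + 120 i \approx -74.0 + 120.0 i$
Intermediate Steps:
$v = - 24 i$ ($v = \sqrt{-9} \left(-8\right) = 3 i \left(-8\right) = - 24 i \approx - 24.0 i$)
$-74 + \left(4 - 3\right) \left(-5\right) v = -74 + \left(4 - 3\right) \left(-5\right) \left(- 24 i\right) = -74 + 1 \left(-5\right) \left(- 24 i\right) = -74 - 5 \left(- 24 i\right) = -74 + 120 i$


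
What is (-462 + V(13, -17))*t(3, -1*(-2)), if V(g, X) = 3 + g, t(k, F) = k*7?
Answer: -9366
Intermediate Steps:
t(k, F) = 7*k
(-462 + V(13, -17))*t(3, -1*(-2)) = (-462 + (3 + 13))*(7*3) = (-462 + 16)*21 = -446*21 = -9366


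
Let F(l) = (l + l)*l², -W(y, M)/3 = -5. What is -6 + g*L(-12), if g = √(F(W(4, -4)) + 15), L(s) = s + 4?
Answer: -6 - 8*√6765 ≈ -664.00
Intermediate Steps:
W(y, M) = 15 (W(y, M) = -3*(-5) = 15)
L(s) = 4 + s
F(l) = 2*l³ (F(l) = (2*l)*l² = 2*l³)
g = √6765 (g = √(2*15³ + 15) = √(2*3375 + 15) = √(6750 + 15) = √6765 ≈ 82.250)
-6 + g*L(-12) = -6 + √6765*(4 - 12) = -6 + √6765*(-8) = -6 - 8*√6765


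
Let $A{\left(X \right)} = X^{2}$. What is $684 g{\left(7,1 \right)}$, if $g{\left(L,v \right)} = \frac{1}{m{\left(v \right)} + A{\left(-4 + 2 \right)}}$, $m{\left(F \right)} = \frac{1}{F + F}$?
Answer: $152$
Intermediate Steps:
$m{\left(F \right)} = \frac{1}{2 F}$
$g{\left(L,v \right)} = \frac{1}{4 + \frac{1}{2 v}}$ ($g{\left(L,v \right)} = \frac{1}{\frac{1}{2 v} + \left(-4 + 2\right)^{2}} = \frac{1}{\frac{1}{2 v} + \left(-2\right)^{2}} = \frac{1}{\frac{1}{2 v} + 4} = \frac{1}{4 + \frac{1}{2 v}}$)
$684 g{\left(7,1 \right)} = 684 \cdot 2 \cdot 1 \frac{1}{1 + 8 \cdot 1} = 684 \cdot 2 \cdot 1 \frac{1}{1 + 8} = 684 \cdot 2 \cdot 1 \cdot \frac{1}{9} = 684 \cdot \frac{2}{9} = 152$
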